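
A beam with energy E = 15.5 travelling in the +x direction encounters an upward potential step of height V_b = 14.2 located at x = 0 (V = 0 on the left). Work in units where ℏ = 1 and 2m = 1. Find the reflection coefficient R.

R = 0.303

The wavenumbers are k₁ = √(2mE)/ℏ = 3.937 on the left and k₂ = √(2m(E − V_b))/ℏ = 1.140 on the right.
Matching ψ and ψ′ at x = 0 gives r = (k₁ − k₂)/(k₁ + k₂), so R = r² = 0.3034 and T = 1 − R = 0.6966.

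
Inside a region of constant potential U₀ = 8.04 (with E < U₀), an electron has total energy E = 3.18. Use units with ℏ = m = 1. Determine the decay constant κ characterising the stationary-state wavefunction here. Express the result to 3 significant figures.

Since E < U₀ the TISE in this region is ψ'' = κ²ψ with κ = √(2m(U₀ − E))/ℏ.
κ = √(2 × 1 × 4.86) = 3.118.

κ = 3.12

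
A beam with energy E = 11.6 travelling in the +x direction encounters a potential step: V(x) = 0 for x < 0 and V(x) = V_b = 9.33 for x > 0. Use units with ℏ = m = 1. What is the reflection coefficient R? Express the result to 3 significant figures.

On each side the TISE gives plane waves with k = √(2m(E − V))/ℏ: k₁ = √(2·1·11.6) = 4.817, k₂ = √(2·1·2.27) = 2.131.
Continuity of ψ and ψ′ at the step yields the reflection amplitude r = (k₁ − k₂)/(k₁ + k₂) = 0.3866; thus R = |r|² = 0.1495, T = 0.8505.

R = 0.149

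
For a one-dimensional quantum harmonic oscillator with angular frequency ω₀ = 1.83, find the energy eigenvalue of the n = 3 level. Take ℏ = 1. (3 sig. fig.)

Using E_n = (n + ½)ℏω₀: E_3 = 3.5 × 1.83 = 6.405.

E = 6.41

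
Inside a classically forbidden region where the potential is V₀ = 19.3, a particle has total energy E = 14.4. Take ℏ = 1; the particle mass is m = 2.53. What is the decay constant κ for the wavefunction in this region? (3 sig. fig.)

κ = 4.98

Since E < V₀ the TISE in this region is ψ'' = κ²ψ with κ = √(2m(V₀ − E))/ℏ.
κ = √(2 × 2.53 × 4.9) = 4.979.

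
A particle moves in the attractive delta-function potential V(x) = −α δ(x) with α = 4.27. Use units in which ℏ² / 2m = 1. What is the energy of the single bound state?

E = -4.56

The bound state is ψ(x) = √κ e^{−κ|x|}. The derivative jump ψ'(0⁺) − ψ'(0⁻) = −(2mα/ℏ²)ψ(0) fixes κ = mα/ℏ² = 2.135.
Then E = −ℏ²κ²/(2m) = −mα²/(2ℏ²) = -4.558.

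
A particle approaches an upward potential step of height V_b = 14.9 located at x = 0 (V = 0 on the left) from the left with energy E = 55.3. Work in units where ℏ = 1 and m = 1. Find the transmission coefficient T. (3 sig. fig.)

The wavenumbers are k₁ = √(2mE)/ℏ = 10.52 on the left and k₂ = √(2m(E − V_b))/ℏ = 8.989 on the right.
Matching ψ and ψ′ at x = 0 gives r = (k₁ − k₂)/(k₁ + k₂), so R = r² = 0.006135 and T = 1 − R = 0.9939.

T = 0.994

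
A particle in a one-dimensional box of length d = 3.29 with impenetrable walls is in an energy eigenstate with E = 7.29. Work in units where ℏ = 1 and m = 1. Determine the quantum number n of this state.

From E_n = n²π²ℏ²/(2md²) invert to n = √(2md²E)/(πℏ).
n = (3.29/π) × √(2 × 1 × 7.29) = 3.999 → n = 4.

n = 4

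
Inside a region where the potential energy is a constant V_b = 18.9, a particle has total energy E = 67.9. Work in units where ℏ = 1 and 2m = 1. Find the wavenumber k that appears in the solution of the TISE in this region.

k = 7.00

With E > V_b the solution is oscillatory, ψ ∝ e^{±ikx} with k = √(2m(E − V_b))/ℏ.
k = √(2 × 0.5 × 49) = 7.000.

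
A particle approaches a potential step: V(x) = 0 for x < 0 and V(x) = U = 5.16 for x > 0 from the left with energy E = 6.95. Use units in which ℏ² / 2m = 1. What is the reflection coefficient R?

R = 0.107

On each side the TISE gives plane waves with k = √(2m(E − V))/ℏ: k₁ = √(2·½·6.95) = 2.636, k₂ = √(2·½·1.79) = 1.338.
Continuity of ψ and ψ′ at the step yields the reflection amplitude r = (k₁ − k₂)/(k₁ + k₂) = 0.3267; thus R = |r|² = 0.1067, T = 0.8933.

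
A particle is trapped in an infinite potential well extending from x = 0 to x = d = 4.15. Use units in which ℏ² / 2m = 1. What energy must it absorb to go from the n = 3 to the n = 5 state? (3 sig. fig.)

ΔE = 9.17

E_n = n²π²ℏ²/(2md²), so ΔE = (5² − 3²) π²ℏ²/(2md²).
ΔE = 16 × π² / (2 × 0.5 × 4.15²) = 9.169.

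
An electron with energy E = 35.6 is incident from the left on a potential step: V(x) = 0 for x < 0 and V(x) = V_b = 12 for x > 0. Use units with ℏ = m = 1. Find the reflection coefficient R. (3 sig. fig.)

On each side the TISE gives plane waves with k = √(2m(E − V))/ℏ: k₁ = √(2·1·35.6) = 8.438, k₂ = √(2·1·23.6) = 6.870.
Continuity of ψ and ψ′ at the step yields the reflection amplitude r = (k₁ − k₂)/(k₁ + k₂) = 0.1024; thus R = |r|² = 0.01049, T = 0.9895.

R = 0.0105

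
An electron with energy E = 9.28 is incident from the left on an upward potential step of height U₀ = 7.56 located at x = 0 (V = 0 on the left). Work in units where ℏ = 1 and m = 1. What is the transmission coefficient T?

On each side the TISE gives plane waves with k = √(2m(E − V))/ℏ: k₁ = √(2·1·9.28) = 4.308, k₂ = √(2·1·1.72) = 1.855.
Continuity of ψ and ψ′ at the step yields the reflection amplitude r = (k₁ − k₂)/(k₁ + k₂) = 0.3981; thus R = |r|² = 0.1585, T = 0.8415.

T = 0.842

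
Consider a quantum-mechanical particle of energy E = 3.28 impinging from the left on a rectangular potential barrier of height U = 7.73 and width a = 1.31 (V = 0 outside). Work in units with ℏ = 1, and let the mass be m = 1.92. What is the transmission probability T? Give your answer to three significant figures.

Since E < U the interior solution is evanescent with decay constant κ = √(2m(U − E))/ℏ = 4.134.
κa = 5.415, sinh(κa) = 112.4.
The exact tunnelling result is T⁻¹ = 1 + U² sinh²(κa) / [4E(U − E)] = 12930, so T = 0.0000773.

T = 0.0000773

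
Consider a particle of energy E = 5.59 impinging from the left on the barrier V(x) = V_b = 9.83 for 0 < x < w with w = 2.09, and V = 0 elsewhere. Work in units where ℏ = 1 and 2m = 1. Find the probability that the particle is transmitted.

T = 0.000717

Since E < V_b the interior solution is evanescent with decay constant κ = √(2m(V_b − E))/ℏ = 2.059.
κw = 4.304, sinh(κw) = 36.98.
Matching ψ, ψ′ at both faces gives T = [1 + V_b² sinh²(κw) / (4E(V_b − E))]⁻¹ = 1/1394 = 0.000717.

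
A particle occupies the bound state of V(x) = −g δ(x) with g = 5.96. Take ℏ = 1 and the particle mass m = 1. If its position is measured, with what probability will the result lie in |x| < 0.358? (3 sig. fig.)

The normalised bound state is ψ = √κ e^{−κ|x|} with κ = mg/ℏ² = 5.960.
P(|x| < d) = ∫_{−d}^{d} κ e^{−2κ|x|} dx = 1 − e^{−2κd} = 1 − e^{−4.267} = 0.9860.

P = 0.986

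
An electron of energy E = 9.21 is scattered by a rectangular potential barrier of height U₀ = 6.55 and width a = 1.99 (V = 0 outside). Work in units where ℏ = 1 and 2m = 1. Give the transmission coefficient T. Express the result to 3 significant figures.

E > U₀: inside the barrier k₂ = √(2m(E − U₀))/ℏ = 1.631, k₂a = 3.246.
Matching at both interfaces gives T⁻¹ = 1 + U₀² sin²(k₂a) / [4E(E − U₀)] = 1.005, hence T = 0.995.

T = 0.995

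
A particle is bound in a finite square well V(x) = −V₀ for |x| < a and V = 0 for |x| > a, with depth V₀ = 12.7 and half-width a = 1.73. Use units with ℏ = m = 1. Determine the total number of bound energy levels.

N = 6

The dimensionless depth is z₀ = a√(2mV₀)/ℏ = 1.73 × √(25.40) = 8.719.
A new bound state (alternating even/odd) appears each time z₀ passes a multiple of π/2, so N = ⌊2z₀/π⌋ + 1 = ⌊5.551⌋ + 1 = 6.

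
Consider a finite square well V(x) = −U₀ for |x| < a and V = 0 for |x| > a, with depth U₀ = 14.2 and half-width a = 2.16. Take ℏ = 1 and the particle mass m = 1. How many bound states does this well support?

N = 8

The dimensionless depth is z₀ = a√(2mU₀)/ℏ = 2.16 × √(28.40) = 11.51.
A new bound state (alternating even/odd) appears each time z₀ passes a multiple of π/2, so N = ⌊2z₀/π⌋ + 1 = ⌊7.328⌋ + 1 = 8.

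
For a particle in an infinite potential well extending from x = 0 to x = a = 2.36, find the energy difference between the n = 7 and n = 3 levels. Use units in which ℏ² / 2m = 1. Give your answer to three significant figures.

ΔE = 70.9

E_n = n²π²ℏ²/(2ma²), so ΔE = (7² − 3²) π²ℏ²/(2ma²).
ΔE = 40 × π² / (2 × 0.5 × 2.36²) = 70.88.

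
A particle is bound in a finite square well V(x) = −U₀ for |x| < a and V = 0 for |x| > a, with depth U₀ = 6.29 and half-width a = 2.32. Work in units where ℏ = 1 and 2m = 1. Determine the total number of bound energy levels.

Define the well-strength parameter z₀ = (a/ℏ)√(2mU₀) = 2.32 × √(2·0.5·6.29) = 5.819.
The even/odd transcendental equations gain one root per π/2 in z₀, giving N = 1 + ⌊2z₀/π⌋ = 1 + ⌊3.704⌋ = 4.

N = 4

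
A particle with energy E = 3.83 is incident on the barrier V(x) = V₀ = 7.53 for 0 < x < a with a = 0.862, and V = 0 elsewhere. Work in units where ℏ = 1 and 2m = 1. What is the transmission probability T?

E < V₀: inside the barrier ψ ∝ e^{±κx} with κ = √(2m(V₀ − E))/ℏ = 1.924.
κa = 1.658, sinh(κa) = 2.529.
Matching ψ, ψ′ at both faces gives T = [1 + V₀² sinh²(κa) / (4E(V₀ − E))]⁻¹ = 1/7.400 = 0.135.

T = 0.135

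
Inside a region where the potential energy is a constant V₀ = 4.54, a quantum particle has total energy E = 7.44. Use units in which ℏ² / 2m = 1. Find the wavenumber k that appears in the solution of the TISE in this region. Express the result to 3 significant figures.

With E > V₀ the solution is oscillatory, ψ ∝ e^{±ikx} with k = √(2m(E − V₀))/ℏ.
k = √(2 × 0.5 × 2.9) = 1.703.

k = 1.70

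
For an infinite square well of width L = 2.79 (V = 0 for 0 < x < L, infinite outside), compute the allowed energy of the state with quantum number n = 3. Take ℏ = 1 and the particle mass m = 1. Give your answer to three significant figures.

The infinite-well eigenfunctions ψ_n = √(2/L) sin(nπx/L) vanish at both walls, giving E_n = n²π²ℏ²/(2mL²).
E_3 = 3² × π² / (2 × 1 × 2.79²) = 5.706.

E = 5.71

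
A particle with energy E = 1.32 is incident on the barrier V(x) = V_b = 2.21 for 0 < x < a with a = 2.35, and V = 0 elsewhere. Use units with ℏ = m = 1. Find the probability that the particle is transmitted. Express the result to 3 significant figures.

E < V_b: inside the barrier ψ ∝ e^{±κx} with κ = √(2m(V_b − E))/ℏ = 1.334.
κa = 3.135, sinh(κa) = 11.48.
Matching ψ, ψ′ at both faces gives T = [1 + V_b² sinh²(κa) / (4E(V_b − E))]⁻¹ = 1/137.9 = 0.00725.

T = 0.00725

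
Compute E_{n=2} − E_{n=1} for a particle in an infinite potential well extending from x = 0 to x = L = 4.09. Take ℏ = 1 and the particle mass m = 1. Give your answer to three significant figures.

E_n = n²π²ℏ²/(2mL²), so ΔE = (2² − 1²) π²ℏ²/(2mL²).
ΔE = 3 × π² / (2 × 1 × 4.09²) = 0.8850.

ΔE = 0.885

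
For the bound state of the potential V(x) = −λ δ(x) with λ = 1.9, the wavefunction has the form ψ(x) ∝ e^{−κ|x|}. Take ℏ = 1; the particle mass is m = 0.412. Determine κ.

κ = 0.783

Integrate −(ℏ²/2m)ψ'' − λδ(x)ψ = Eψ from −ε to +ε: the ψ'' term gives ψ'(0⁺) − ψ'(0⁻) and the δ term gives −(2mλ/ℏ²)ψ(0).
With ψ ∝ e^{−κ|x|} this yields −2κ = −2mλ/ℏ², so κ = mλ/ℏ² = 0.7828.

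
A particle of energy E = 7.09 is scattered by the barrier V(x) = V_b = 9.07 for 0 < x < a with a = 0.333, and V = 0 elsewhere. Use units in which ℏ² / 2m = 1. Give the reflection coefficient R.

R = 0.257

E < V_b: inside the barrier ψ ∝ e^{±κx} with κ = √(2m(V_b − E))/ℏ = 1.407.
κa = 0.4686, sinh(κa) = 0.4859.
Matching ψ, ψ′ at both faces gives T = [1 + V_b² sinh²(κa) / (4E(V_b − E))]⁻¹ = 1/1.346 = 0.743.
R = 1 − T = 0.257.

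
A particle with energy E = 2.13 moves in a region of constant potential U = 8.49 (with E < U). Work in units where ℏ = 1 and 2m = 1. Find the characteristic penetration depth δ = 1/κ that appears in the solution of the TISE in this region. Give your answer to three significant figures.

Since E < U the TISE in this region is ψ'' = κ²ψ with κ = √(2m(U − E))/ℏ.
κ = √(2 × 0.5 × 6.36) = 2.522. The penetration depth is δ = 1/κ = 0.397.

δ = 0.397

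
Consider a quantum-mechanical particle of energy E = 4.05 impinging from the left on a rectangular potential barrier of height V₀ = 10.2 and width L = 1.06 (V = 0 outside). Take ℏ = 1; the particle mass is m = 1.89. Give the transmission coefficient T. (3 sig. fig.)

T = 0.000139

Since E < V₀ the interior solution is evanescent with decay constant κ = √(2m(V₀ − E))/ℏ = 4.822.
κL = 5.111, sinh(κL) = 82.90.
The exact tunnelling result is T⁻¹ = 1 + V₀² sinh²(κL) / [4E(V₀ − E)] = 7177, so T = 0.000139.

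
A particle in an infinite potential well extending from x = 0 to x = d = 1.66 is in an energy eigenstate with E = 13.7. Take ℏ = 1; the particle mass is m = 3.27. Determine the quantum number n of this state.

n = 5

From E_n = n²π²ℏ²/(2md²) invert to n = √(2md²E)/(πℏ).
n = (1.66/π) × √(2 × 3.27 × 13.7) = 5.002 → n = 5.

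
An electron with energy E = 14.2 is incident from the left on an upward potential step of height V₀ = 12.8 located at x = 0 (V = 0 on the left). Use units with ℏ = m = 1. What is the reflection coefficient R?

On each side the TISE gives plane waves with k = √(2m(E − V))/ℏ: k₁ = √(2·1·14.2) = 5.329, k₂ = √(2·1·1.4) = 1.673.
Continuity of ψ and ψ′ at the step yields the reflection amplitude r = (k₁ − k₂)/(k₁ + k₂) = 0.5221; thus R = |r|² = 0.2726, T = 0.7274.

R = 0.273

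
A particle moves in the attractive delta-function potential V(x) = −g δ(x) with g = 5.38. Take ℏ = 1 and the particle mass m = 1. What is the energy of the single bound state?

E = -14.5

The bound state is ψ(x) = √κ e^{−κ|x|}. The derivative jump ψ'(0⁺) − ψ'(0⁻) = −(2mg/ℏ²)ψ(0) fixes κ = mg/ℏ² = 5.380.
Then E = −ℏ²κ²/(2m) = −mg²/(2ℏ²) = -14.47.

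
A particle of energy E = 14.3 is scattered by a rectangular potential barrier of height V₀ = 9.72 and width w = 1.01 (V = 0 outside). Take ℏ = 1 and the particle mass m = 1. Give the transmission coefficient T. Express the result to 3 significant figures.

E > V₀: inside the barrier k₂ = √(2m(E − V₀))/ℏ = 3.027, k₂w = 3.057.
Matching at both interfaces gives T⁻¹ = 1 + V₀² sin²(k₂w) / [4E(E − V₀)] = 1.003, hence T = 0.997.

T = 0.997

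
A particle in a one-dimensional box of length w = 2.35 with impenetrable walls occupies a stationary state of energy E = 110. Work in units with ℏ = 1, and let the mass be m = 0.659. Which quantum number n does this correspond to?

From E_n = n²π²ℏ²/(2mw²) invert to n = √(2mw²E)/(πℏ).
n = (2.35/π) × √(2 × 0.659 × 110) = 9.007 → n = 9.

n = 9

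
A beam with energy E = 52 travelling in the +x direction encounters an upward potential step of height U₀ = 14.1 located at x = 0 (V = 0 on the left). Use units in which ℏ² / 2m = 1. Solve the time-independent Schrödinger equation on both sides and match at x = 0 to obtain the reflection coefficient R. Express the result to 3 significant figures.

On each side the TISE gives plane waves with k = √(2m(E − V))/ℏ: k₁ = √(2·½·52) = 7.211, k₂ = √(2·½·37.9) = 6.156.
Continuity of ψ and ψ′ at the step yields the reflection amplitude r = (k₁ − k₂)/(k₁ + k₂) = 0.07891; thus R = |r|² = 0.006227, T = 0.9938.

R = 0.00623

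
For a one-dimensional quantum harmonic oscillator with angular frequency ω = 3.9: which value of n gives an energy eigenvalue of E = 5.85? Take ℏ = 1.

n = 1

Invert E_n = (n + ½)ℏω: n = E/ℏω − ½ = 1.000, so n = 1.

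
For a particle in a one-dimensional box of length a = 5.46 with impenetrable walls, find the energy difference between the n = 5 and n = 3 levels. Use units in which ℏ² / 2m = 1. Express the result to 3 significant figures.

ΔE = 5.30

E_n = n²π²ℏ²/(2ma²), so ΔE = (5² − 3²) π²ℏ²/(2ma²).
ΔE = 16 × π² / (2 × 0.5 × 5.46²) = 5.297.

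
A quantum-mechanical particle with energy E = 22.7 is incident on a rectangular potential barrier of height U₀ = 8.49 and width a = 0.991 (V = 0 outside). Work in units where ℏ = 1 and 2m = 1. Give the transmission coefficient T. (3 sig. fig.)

T = 0.983

E > U₀: inside the barrier k₂ = √(2m(E − U₀))/ℏ = 3.770, k₂a = 3.736.
T = [1 + U₀² sin²(k₂a) / (4E(E − U₀))]⁻¹ = 1/1.018 = 0.983.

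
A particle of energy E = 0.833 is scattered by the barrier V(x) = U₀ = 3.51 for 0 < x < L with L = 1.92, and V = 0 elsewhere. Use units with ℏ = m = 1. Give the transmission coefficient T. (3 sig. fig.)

Since E < U₀ the interior solution is evanescent with decay constant κ = √(2m(U₀ − E))/ℏ = 2.314.
κL = 4.443, sinh(κL) = 42.49.
The exact tunnelling result is T⁻¹ = 1 + U₀² sinh²(κL) / [4E(U₀ − E)] = 2495, so T = 0.000401.

T = 0.000401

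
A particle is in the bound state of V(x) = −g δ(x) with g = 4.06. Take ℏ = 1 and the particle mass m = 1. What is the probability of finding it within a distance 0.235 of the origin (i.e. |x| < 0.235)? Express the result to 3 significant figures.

P = 0.852

The normalised bound state is ψ = √κ e^{−κ|x|} with κ = mg/ℏ² = 4.060.
P(|x| < d) = ∫_{−d}^{d} κ e^{−2κ|x|} dx = 1 − e^{−2κd} = 1 − e^{−1.908} = 0.8517.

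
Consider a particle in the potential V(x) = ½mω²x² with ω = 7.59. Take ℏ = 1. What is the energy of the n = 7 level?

The oscillator eigenvalues are E_n = ℏω(n + ½), so E_7 = 7.59 × 7.5 = 56.93.

E = 56.9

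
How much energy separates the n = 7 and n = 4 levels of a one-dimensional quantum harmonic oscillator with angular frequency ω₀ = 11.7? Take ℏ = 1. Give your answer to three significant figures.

E_n = ℏω₀(n + ½), so ΔE = (7 − 4) ℏω₀ = 3 × 11.7 = 35.10.

ΔE = 35.1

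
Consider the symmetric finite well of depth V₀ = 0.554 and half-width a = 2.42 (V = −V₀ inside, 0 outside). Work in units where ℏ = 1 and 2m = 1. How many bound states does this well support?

Define the well-strength parameter z₀ = (a/ℏ)√(2mV₀) = 2.42 × √(2·0.5·0.554) = 1.801.
A new bound state (alternating even/odd) appears each time z₀ passes a multiple of π/2, so N = ⌊2z₀/π⌋ + 1 = ⌊1.147⌋ + 1 = 2.

N = 2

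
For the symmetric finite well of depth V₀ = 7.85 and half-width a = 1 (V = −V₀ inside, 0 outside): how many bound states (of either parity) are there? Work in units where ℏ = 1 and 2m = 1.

Define the well-strength parameter z₀ = (a/ℏ)√(2mV₀) = 1 × √(2·0.5·7.85) = 2.802.
The even/odd transcendental equations gain one root per π/2 in z₀, giving N = 1 + ⌊2z₀/π⌋ = 1 + ⌊1.784⌋ = 2.

N = 2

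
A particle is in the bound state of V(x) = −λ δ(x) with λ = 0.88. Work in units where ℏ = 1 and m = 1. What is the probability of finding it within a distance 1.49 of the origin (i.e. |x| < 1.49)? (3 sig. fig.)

The normalised bound state is ψ = √κ e^{−κ|x|} with κ = mλ/ℏ² = 0.8800.
P(|x| < d) = ∫_{−d}^{d} κ e^{−2κ|x|} dx = 1 − e^{−2κd} = 1 − e^{−2.622} = 0.9274.

P = 0.927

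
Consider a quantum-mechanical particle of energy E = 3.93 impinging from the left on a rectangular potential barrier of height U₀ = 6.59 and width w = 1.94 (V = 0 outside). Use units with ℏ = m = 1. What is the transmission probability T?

T = 0.000500

Since E < U₀ the interior solution is evanescent with decay constant κ = √(2m(U₀ − E))/ℏ = 2.307.
κw = 4.475, sinh(κw) = 43.88.
The exact tunnelling result is T⁻¹ = 1 + U₀² sinh²(κw) / [4E(U₀ − E)] = 2000, so T = 0.000500.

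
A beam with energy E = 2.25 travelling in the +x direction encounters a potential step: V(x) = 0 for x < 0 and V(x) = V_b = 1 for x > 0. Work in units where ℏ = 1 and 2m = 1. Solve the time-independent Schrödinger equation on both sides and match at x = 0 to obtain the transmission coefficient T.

The wavenumbers are k₁ = √(2mE)/ℏ = 1.500 on the left and k₂ = √(2m(E − V_b))/ℏ = 1.118 on the right.
Continuity of ψ and ψ′ at the step yields the reflection amplitude r = (k₁ − k₂)/(k₁ + k₂) = 0.1459; thus R = |r|² = 0.02129, T = 0.9787.

T = 0.979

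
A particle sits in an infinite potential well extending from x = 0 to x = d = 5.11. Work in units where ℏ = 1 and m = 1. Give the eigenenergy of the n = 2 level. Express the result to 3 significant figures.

Requiring ψ(0) = ψ(d) = 0 quantises k = nπ/d, hence E_n = ℏ²k²/2m = n²π²ℏ²/(2md²).
E_2 = 2² × π² / (2 × 1 × 5.11²) = 0.7559.

E = 0.756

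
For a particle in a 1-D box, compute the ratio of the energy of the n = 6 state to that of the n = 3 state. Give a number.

E_n = n²π²ℏ²/(2mL²) so the ratio is n₂²/n₁² = 36/9 = 4.

4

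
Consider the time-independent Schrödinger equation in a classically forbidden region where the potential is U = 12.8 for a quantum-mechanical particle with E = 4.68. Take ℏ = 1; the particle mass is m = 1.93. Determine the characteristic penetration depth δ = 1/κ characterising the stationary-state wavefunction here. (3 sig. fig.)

Since E < U the TISE in this region is ψ'' = κ²ψ with κ = √(2m(U − E))/ℏ.
κ = √(2 × 1.93 × 8.12) = 5.598. The penetration depth is δ = 1/κ = 0.179.

δ = 0.179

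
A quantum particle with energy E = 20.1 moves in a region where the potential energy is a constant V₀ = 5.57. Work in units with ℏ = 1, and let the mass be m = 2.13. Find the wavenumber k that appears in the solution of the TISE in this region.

k = 7.87

With E > V₀ the solution is oscillatory, ψ ∝ e^{±ikx} with k = √(2m(E − V₀))/ℏ.
k = √(2 × 2.13 × 14.53) = 7.868.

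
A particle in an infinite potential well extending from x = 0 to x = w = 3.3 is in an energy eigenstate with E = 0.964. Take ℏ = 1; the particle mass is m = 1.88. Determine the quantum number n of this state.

n = 2

From E_n = n²π²ℏ²/(2mw²) invert to n = √(2mw²E)/(πℏ).
n = (3.3/π) × √(2 × 1.88 × 0.964) = 2.000 → n = 2.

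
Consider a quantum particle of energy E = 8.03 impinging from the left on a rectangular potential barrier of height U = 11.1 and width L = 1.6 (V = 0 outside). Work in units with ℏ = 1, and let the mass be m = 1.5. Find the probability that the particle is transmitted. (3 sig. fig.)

E < U: inside the barrier ψ ∝ e^{±κx} with κ = √(2m(U − E))/ℏ = 3.035.
κL = 4.856, sinh(κL) = 64.23.
The exact tunnelling result is T⁻¹ = 1 + U² sinh²(κL) / [4E(U − E)] = 5156, so T = 0.000194.

T = 0.000194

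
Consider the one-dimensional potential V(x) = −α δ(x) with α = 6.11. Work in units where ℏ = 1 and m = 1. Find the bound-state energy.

E = -18.7

The bound state is ψ(x) = √κ e^{−κ|x|}. The derivative jump ψ'(0⁺) − ψ'(0⁻) = −(2mα/ℏ²)ψ(0) fixes κ = mα/ℏ² = 6.110.
Then E = −ℏ²κ²/(2m) = −mα²/(2ℏ²) = -18.67.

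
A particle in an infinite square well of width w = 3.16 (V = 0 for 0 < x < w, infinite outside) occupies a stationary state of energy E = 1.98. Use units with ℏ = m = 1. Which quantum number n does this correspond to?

For an infinite well E_n = n²π²ℏ²/(2mw²), so n = (w/πℏ)√(2mE).
n = (3.16/π) × √(2 × 1 × 1.98) = 2.002 → n = 2.

n = 2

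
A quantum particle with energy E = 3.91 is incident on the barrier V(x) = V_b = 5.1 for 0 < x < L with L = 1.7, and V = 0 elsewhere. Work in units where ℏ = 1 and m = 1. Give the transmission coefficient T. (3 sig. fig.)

T = 0.0150

E < V_b: inside the barrier ψ ∝ e^{±κx} with κ = √(2m(V_b − E))/ℏ = 1.543.
κL = 2.623, sinh(κL) = 6.850.
Matching ψ, ψ′ at both faces gives T = [1 + V_b² sinh²(κL) / (4E(V_b − E))]⁻¹ = 1/66.57 = 0.0150.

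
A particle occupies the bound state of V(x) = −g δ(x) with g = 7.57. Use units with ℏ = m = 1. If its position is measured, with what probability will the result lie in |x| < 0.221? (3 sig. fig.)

P = 0.965

The normalised bound state is ψ = √κ e^{−κ|x|} with κ = mg/ℏ² = 7.570.
P(|x| < d) = ∫_{−d}^{d} κ e^{−2κ|x|} dx = 1 − e^{−2κd} = 1 − e^{−3.346} = 0.9648.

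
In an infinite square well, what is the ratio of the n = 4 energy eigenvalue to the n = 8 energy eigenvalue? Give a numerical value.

E_n = n²π²ℏ²/(2mL²) so the ratio is n₂²/n₁² = 16/64 = 0.25.

0.25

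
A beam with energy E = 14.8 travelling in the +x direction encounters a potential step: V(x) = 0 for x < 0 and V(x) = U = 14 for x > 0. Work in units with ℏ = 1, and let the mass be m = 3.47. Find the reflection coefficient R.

R = 0.388

The wavenumbers are k₁ = √(2mE)/ℏ = 10.13 on the left and k₂ = √(2m(E − U))/ℏ = 2.356 on the right.
Matching ψ and ψ′ at x = 0 gives r = (k₁ − k₂)/(k₁ + k₂), so R = r² = 0.3878 and T = 1 − R = 0.6122.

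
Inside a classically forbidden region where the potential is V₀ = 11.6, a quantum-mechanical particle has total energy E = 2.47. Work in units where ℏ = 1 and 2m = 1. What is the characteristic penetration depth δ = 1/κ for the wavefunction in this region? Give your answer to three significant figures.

δ = 0.331

Since E < V₀ the TISE in this region is ψ'' = κ²ψ with κ = √(2m(V₀ − E))/ℏ.
κ = √(2 × 0.5 × 9.13) = 3.022. The penetration depth is δ = 1/κ = 0.331.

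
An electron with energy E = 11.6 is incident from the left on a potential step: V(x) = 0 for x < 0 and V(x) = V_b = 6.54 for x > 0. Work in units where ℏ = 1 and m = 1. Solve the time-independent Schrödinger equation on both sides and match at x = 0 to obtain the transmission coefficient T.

The wavenumbers are k₁ = √(2mE)/ℏ = 4.817 on the left and k₂ = √(2m(E − V_b))/ℏ = 3.181 on the right.
Matching ψ and ψ′ at x = 0 gives r = (k₁ − k₂)/(k₁ + k₂), so R = r² = 0.04181 and T = 1 − R = 0.9582.

T = 0.958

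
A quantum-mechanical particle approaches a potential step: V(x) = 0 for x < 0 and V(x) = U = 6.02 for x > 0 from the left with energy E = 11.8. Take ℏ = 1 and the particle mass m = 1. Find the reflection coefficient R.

R = 0.0312

On each side the TISE gives plane waves with k = √(2m(E − V))/ℏ: k₁ = √(2·1·11.8) = 4.858, k₂ = √(2·1·5.78) = 3.400.
Continuity of ψ and ψ′ at the step yields the reflection amplitude r = (k₁ − k₂)/(k₁ + k₂) = 0.1766; thus R = |r|² = 0.03117, T = 0.9688.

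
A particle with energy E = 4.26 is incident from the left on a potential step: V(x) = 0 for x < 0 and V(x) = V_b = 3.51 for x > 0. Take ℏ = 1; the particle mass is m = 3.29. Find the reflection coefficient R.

R = 0.167

The wavenumbers are k₁ = √(2mE)/ℏ = 5.294 on the left and k₂ = √(2m(E − V_b))/ℏ = 2.221 on the right.
Matching ψ and ψ′ at x = 0 gives r = (k₁ − k₂)/(k₁ + k₂), so R = r² = 0.1672 and T = 1 − R = 0.8328.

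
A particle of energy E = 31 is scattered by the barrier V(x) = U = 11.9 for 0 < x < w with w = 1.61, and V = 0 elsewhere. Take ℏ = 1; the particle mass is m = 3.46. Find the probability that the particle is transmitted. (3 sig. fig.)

T = 0.993

Above the barrier the interior wavenumber is k₂ = √(2m(E − U))/ℏ = 11.50, giving phase k₂w = 18.51.
T = [1 + U² sin²(k₂w) / (4E(E − U))]⁻¹ = 1/1.007 = 0.993.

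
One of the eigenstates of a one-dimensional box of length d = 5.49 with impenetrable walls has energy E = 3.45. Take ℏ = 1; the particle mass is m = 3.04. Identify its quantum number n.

For an infinite well E_n = n²π²ℏ²/(2md²), so n = (d/πℏ)√(2mE).
n = (5.49/π) × √(2 × 3.04 × 3.45) = 8.004 → n = 8.

n = 8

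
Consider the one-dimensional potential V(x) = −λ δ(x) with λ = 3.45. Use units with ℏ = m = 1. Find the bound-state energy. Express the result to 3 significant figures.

For x ≠ 0 the bound state is ψ ∝ e^{−κ|x|}; integrating the TISE across the delta gives the cusp condition 2κ = 2mλ/ℏ², so κ = 3.450.
Then E = −ℏ²κ²/(2m) = −mλ²/(2ℏ²) = -5.951.

E = -5.95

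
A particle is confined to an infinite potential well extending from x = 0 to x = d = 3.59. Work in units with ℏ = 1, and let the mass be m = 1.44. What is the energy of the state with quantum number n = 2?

The infinite-well eigenfunctions ψ_n = √(2/d) sin(nπx/d) vanish at both walls, giving E_n = n²π²ℏ²/(2md²).
E_2 = 2² × π² / (2 × 1.44 × 3.59²) = 1.064.

E = 1.06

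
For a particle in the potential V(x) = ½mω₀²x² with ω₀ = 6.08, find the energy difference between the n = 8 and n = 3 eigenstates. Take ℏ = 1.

E_n = ℏω₀(n + ½), so ΔE = (8 − 3) ℏω₀ = 5 × 6.08 = 30.40.

ΔE = 30.4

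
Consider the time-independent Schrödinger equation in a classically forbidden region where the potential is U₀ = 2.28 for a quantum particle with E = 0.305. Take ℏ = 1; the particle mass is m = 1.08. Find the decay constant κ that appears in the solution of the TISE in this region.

κ = 2.07

Since E < U₀ the TISE in this region is ψ'' = κ²ψ with κ = √(2m(U₀ − E))/ℏ.
κ = √(2 × 1.08 × 1.975) = 2.065.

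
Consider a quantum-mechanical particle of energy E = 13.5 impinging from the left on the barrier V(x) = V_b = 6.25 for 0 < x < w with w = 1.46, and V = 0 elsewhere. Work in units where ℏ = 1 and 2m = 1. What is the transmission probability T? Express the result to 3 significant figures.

T = 0.952

Above the barrier the interior wavenumber is k₂ = √(2m(E − V_b))/ℏ = 2.693, giving phase k₂w = 3.931.
Matching at both interfaces gives T⁻¹ = 1 + V_b² sin²(k₂w) / [4E(E − V_b)] = 1.050, hence T = 0.952.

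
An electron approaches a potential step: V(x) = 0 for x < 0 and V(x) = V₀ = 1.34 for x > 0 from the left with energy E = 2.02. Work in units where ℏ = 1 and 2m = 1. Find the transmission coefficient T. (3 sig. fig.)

T = 0.929

On each side the TISE gives plane waves with k = √(2m(E − V))/ℏ: k₁ = √(2·½·2.02) = 1.421, k₂ = √(2·½·0.68) = 0.8246.
Continuity of ψ and ψ′ at the step yields the reflection amplitude r = (k₁ − k₂)/(k₁ + k₂) = 0.2657; thus R = |r|² = 0.07058, T = 0.9294.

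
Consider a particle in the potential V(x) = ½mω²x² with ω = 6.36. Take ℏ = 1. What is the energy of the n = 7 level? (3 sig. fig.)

E = 47.7

Using E_n = (n + ½)ℏω: E_7 = 7.5 × 6.36 = 47.70.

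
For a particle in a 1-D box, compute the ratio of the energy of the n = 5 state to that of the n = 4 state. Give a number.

Since E_n ∝ n², the ratio is (5/4)² = 1.5625.

1.5625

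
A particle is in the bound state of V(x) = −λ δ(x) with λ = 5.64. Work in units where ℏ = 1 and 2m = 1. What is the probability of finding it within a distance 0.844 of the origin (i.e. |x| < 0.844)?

P = 0.991

The normalised bound state is ψ = √κ e^{−κ|x|} with κ = mλ/ℏ² = 2.820.
P(|x| < d) = ∫_{−d}^{d} κ e^{−2κ|x|} dx = 1 − e^{−2κd} = 1 − e^{−4.760} = 0.9914.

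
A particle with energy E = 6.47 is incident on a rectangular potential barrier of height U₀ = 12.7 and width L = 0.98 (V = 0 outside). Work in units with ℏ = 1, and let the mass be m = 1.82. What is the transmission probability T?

T = 0.000353

Since E < U₀ the interior solution is evanescent with decay constant κ = √(2m(U₀ − E))/ℏ = 4.762.
κL = 4.667, sinh(κL) = 53.17.
The exact tunnelling result is T⁻¹ = 1 + U₀² sinh²(κL) / [4E(U₀ − E)] = 2830, so T = 0.000353.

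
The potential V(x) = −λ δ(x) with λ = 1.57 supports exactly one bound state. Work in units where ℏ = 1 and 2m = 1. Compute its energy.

For x ≠ 0 the bound state is ψ ∝ e^{−κ|x|}; integrating the TISE across the delta gives the cusp condition 2κ = 2mλ/ℏ², so κ = 0.7850.
Then E = −ℏ²κ²/(2m) = −mλ²/(2ℏ²) = -0.6162.

E = -0.616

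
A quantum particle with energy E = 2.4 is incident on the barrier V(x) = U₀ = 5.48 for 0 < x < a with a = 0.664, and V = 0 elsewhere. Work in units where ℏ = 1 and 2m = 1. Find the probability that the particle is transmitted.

T = 0.320

Since E < U₀ the interior solution is evanescent with decay constant κ = √(2m(U₀ − E))/ℏ = 1.755.
κa = 1.165, sinh(κa) = 1.448.
The exact tunnelling result is T⁻¹ = 1 + U₀² sinh²(κa) / [4E(U₀ − E)] = 3.128, so T = 0.320.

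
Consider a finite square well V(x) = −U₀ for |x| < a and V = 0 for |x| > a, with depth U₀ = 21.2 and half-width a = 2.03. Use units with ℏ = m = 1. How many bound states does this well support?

The dimensionless depth is z₀ = a√(2mU₀)/ℏ = 2.03 × √(42.40) = 13.22.
A new bound state (alternating even/odd) appears each time z₀ passes a multiple of π/2, so N = ⌊2z₀/π⌋ + 1 = ⌊8.415⌋ + 1 = 9.

N = 9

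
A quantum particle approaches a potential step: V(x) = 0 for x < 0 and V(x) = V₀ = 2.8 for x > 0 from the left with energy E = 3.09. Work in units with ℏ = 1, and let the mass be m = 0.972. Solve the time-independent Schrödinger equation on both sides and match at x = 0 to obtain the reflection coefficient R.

On each side the TISE gives plane waves with k = √(2m(E − V))/ℏ: k₁ = √(2·0.972·3.09) = 2.451, k₂ = √(2·0.972·0.29) = 0.7508.
Continuity of ψ and ψ′ at the step yields the reflection amplitude r = (k₁ − k₂)/(k₁ + k₂) = 0.5310; thus R = |r|² = 0.2819, T = 0.7181.

R = 0.282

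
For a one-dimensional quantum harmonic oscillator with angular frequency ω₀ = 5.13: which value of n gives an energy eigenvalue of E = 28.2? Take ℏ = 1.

n = 5

Invert E_n = (n + ½)ℏω₀: n = E/ℏω₀ − ½ = 4.997, so n = 5.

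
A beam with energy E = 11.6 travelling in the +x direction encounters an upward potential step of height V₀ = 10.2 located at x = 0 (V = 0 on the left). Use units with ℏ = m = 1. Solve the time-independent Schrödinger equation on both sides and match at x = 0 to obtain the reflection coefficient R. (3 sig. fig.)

R = 0.235

The wavenumbers are k₁ = √(2mE)/ℏ = 4.817 on the left and k₂ = √(2m(E − V₀))/ℏ = 1.673 on the right.
Matching ψ and ψ′ at x = 0 gives r = (k₁ − k₂)/(k₁ + k₂), so R = r² = 0.2346 and T = 1 − R = 0.7654.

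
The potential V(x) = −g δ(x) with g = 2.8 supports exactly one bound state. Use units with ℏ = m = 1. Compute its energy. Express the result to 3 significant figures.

E = -3.92

The bound state is ψ(x) = √κ e^{−κ|x|}. The derivative jump ψ'(0⁺) − ψ'(0⁻) = −(2mg/ℏ²)ψ(0) fixes κ = mg/ℏ² = 2.800.
Then E = −ℏ²κ²/(2m) = −mg²/(2ℏ²) = -3.920.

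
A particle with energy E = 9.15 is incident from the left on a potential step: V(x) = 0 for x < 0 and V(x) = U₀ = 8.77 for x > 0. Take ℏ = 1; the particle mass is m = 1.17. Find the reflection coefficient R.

The wavenumbers are k₁ = √(2mE)/ℏ = 4.627 on the left and k₂ = √(2m(E − U₀))/ℏ = 0.9430 on the right.
Matching ψ and ψ′ at x = 0 gives r = (k₁ − k₂)/(k₁ + k₂), so R = r² = 0.4375 and T = 1 − R = 0.5625.

R = 0.437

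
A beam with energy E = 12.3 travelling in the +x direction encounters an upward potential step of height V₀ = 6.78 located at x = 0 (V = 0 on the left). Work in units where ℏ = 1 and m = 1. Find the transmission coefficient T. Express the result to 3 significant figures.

T = 0.961

On each side the TISE gives plane waves with k = √(2m(E − V))/ℏ: k₁ = √(2·1·12.3) = 4.960, k₂ = √(2·1·5.52) = 3.323.
Continuity of ψ and ψ′ at the step yields the reflection amplitude r = (k₁ − k₂)/(k₁ + k₂) = 0.1977; thus R = |r|² = 0.03907, T = 0.9609.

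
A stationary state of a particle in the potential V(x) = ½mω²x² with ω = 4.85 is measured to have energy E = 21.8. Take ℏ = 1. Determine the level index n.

n = 4

E_n = ℏω(n + ½) ⇒ n = E/(ℏω) − ½ = 21.8/4.85 − 0.5 = 3.995 → n = 4.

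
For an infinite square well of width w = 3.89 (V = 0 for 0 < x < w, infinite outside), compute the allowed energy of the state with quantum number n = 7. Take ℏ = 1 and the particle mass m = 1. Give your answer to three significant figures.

E = 16.0

Requiring ψ(0) = ψ(w) = 0 quantises k = nπ/w, hence E_n = ℏ²k²/2m = n²π²ℏ²/(2mw²).
E_7 = 7² × π² / (2 × 1 × 3.89²) = 15.98.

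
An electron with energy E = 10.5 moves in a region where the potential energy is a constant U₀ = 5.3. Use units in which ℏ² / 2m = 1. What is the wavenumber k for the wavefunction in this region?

k = 2.28

With E > U₀ the solution is oscillatory, ψ ∝ e^{±ikx} with k = √(2m(E − U₀))/ℏ.
k = √(2 × 0.5 × 5.2) = 2.280.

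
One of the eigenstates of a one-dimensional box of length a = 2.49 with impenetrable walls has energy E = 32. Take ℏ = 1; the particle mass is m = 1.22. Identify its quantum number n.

n = 7

For an infinite well E_n = n²π²ℏ²/(2ma²), so n = (a/πℏ)√(2mE).
n = (2.49/π) × √(2 × 1.22 × 32) = 7.004 → n = 7.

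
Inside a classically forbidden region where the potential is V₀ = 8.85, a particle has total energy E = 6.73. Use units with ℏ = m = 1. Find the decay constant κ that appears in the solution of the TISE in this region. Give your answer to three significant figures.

Since E < V₀ the TISE in this region is ψ'' = κ²ψ with κ = √(2m(V₀ − E))/ℏ.
κ = √(2 × 1 × 2.12) = 2.059.

κ = 2.06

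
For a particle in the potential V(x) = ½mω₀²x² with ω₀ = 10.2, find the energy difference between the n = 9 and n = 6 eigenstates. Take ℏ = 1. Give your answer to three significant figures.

E_n = ℏω₀(n + ½), so ΔE = (9 − 6) ℏω₀ = 3 × 10.2 = 30.60.

ΔE = 30.6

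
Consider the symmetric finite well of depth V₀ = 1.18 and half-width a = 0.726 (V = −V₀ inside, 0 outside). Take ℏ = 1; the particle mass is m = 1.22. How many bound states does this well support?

N = 1

Define the well-strength parameter z₀ = (a/ℏ)√(2mV₀) = 0.726 × √(2·1.22·1.18) = 1.232.
A new bound state (alternating even/odd) appears each time z₀ passes a multiple of π/2, so N = ⌊2z₀/π⌋ + 1 = ⌊0.7842⌋ + 1 = 1.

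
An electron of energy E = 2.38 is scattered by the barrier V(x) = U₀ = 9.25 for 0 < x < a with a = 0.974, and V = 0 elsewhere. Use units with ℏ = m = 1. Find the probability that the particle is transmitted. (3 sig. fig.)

T = 0.00223

Since E < U₀ the interior solution is evanescent with decay constant κ = √(2m(U₀ − E))/ℏ = 3.707.
κa = 3.610, sinh(κa) = 18.48.
The exact tunnelling result is T⁻¹ = 1 + U₀² sinh²(κa) / [4E(U₀ − E)] = 447.6, so T = 0.00223.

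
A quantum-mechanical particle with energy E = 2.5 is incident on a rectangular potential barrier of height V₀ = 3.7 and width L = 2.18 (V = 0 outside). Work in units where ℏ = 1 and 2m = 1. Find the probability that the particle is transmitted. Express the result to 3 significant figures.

Since E < V₀ the interior solution is evanescent with decay constant κ = √(2m(V₀ − E))/ℏ = 1.095.
κL = 2.388, sinh(κL) = 5.400.
The exact tunnelling result is T⁻¹ = 1 + V₀² sinh²(κL) / [4E(V₀ − E)] = 34.27, so T = 0.0292.

T = 0.0292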